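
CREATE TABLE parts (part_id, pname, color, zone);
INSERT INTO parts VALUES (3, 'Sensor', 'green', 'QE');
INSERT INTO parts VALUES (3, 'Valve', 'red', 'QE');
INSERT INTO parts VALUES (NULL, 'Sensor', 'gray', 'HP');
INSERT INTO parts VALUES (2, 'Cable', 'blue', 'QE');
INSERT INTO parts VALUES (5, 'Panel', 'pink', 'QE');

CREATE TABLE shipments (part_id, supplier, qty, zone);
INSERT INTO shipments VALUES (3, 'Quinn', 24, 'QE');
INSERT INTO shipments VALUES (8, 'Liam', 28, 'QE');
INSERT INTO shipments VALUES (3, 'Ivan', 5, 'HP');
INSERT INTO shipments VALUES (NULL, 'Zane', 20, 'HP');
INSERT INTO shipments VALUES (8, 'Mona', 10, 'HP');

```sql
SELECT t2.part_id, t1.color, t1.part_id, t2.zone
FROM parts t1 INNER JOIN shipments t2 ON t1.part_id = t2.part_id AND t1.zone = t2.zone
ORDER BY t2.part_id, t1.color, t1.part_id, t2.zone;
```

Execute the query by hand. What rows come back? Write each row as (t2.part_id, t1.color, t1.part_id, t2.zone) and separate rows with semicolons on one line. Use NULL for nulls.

(3, green, 3, QE); (3, red, 3, QE)

INNER JOIN keeps only pairs where the ON condition holds.
Matching on t1.part_id = t2.part_id AND t1.zone = t2.zone. A NULL in a compared column never satisfies the condition.
- part_id=3, zone=QE: 1 matching t2 row(s), so 1 row(s) emitted.
- part_id=3, zone=QE: 1 matching t2 row(s), so 1 row(s) emitted.
- part_id=NULL, zone=HP: no matching t2 row, dropped.
- part_id=2, zone=QE: no matching t2 row, dropped.
- part_id=5, zone=QE: no matching t2 row, dropped.
After projecting and ordering:
t2.part_id | t1.color | t1.part_id | t2.zone
3 | green | 3 | QE
3 | red | 3 | QE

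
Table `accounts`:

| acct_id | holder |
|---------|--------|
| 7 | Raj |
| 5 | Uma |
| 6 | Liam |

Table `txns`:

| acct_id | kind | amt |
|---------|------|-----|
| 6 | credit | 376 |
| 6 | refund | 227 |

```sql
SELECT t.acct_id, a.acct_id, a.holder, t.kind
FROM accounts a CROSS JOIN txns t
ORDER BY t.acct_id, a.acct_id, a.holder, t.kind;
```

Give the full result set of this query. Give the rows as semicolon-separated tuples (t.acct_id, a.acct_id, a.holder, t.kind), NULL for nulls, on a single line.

CROSS JOIN pairs every row of `accounts` with every row of `txns`: 3 × 2 = 6 rows.
After projecting and ordering:
t.acct_id | a.acct_id | a.holder | t.kind
6 | 5 | Uma | credit
6 | 5 | Uma | refund
6 | 6 | Liam | credit
6 | 6 | Liam | refund
6 | 7 | Raj | credit
6 | 7 | Raj | refund

(6, 5, Uma, credit); (6, 5, Uma, refund); (6, 6, Liam, credit); (6, 6, Liam, refund); (6, 7, Raj, credit); (6, 7, Raj, refund)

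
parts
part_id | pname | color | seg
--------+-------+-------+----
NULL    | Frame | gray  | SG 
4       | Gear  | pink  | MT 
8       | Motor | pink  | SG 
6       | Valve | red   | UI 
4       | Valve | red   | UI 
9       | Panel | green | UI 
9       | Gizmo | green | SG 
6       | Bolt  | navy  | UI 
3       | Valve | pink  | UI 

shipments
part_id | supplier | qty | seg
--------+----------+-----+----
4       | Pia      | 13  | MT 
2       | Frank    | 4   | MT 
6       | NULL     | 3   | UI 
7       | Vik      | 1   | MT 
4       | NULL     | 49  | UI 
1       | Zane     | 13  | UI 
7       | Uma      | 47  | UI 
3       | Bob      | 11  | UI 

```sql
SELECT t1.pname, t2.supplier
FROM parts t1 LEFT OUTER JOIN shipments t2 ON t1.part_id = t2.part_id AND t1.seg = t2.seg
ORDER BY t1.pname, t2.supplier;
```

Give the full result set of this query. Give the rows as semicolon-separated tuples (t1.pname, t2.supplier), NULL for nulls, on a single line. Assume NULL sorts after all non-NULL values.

(Bolt, NULL); (Frame, NULL); (Gear, Pia); (Gizmo, NULL); (Motor, NULL); (Panel, NULL); (Valve, Bob); (Valve, NULL); (Valve, NULL)

LEFT JOIN keeps every row from `parts`; unmatched rows get NULL for `shipments`'s columns.
Matching on t1.part_id = t2.part_id AND t1.seg = t2.seg. A NULL in a compared column never satisfies the condition.
- t1 row (part_id=NULL, seg=SG): no match → kept, t2 columns NULL.
- t1 row (part_id=4, seg=MT): matches 1 t2 row(s) → 1 output row(s).
- t1 row (part_id=8, seg=SG): no match → kept, t2 columns NULL.
- t1 row (part_id=6, seg=UI): matches 1 t2 row(s) → 1 output row(s).
- t1 row (part_id=4, seg=UI): matches 1 t2 row(s) → 1 output row(s).
- t1 row (part_id=9, seg=UI): no match → kept, t2 columns NULL.
- t1 row (part_id=9, seg=SG): no match → kept, t2 columns NULL.
- t1 row (part_id=6, seg=UI): matches 1 t2 row(s) → 1 output row(s).
- t1 row (part_id=3, seg=UI): matches 1 t2 row(s) → 1 output row(s).
After projecting and ordering:
t1.pname | t2.supplier
Bolt | NULL
Frame | NULL
Gear | Pia
Gizmo | NULL
Motor | NULL
Panel | NULL
Valve | Bob
Valve | NULL
Valve | NULL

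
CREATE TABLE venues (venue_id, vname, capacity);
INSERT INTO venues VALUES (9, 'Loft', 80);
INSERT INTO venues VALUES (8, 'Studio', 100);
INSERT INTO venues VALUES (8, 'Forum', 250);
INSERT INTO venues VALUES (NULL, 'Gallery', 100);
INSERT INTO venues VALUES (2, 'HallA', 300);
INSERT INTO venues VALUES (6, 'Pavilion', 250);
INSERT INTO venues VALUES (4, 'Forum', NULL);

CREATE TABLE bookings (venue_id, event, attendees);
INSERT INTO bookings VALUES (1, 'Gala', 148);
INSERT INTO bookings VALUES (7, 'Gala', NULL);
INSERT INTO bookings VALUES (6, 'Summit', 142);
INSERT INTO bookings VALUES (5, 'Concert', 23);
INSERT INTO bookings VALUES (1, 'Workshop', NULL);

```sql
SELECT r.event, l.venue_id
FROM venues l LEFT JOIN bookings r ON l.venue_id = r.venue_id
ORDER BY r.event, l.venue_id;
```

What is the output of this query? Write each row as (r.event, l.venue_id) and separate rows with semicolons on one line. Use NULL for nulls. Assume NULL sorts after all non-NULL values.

(Summit, 6); (NULL, 2); (NULL, 4); (NULL, 8); (NULL, 8); (NULL, 9); (NULL, NULL)

LEFT JOIN keeps every row from `venues`; unmatched rows get NULL for `bookings`'s columns.
Matching on l.venue_id = r.venue_id. A NULL in a compared column never satisfies the condition.
- l (venue_id=9) has no partner → padded with NULL.
- l (venue_id=8) has no partner → padded with NULL.
- l (venue_id=8) has no partner → padded with NULL.
- l (venue_id=NULL) has no partner → padded with NULL.
- l (venue_id=2) has no partner → padded with NULL.
- l (venue_id=6) pairs with 1 row(s) of r.
- l (venue_id=4) has no partner → padded with NULL.
After projecting and ordering:
r.event | l.venue_id
Summit | 6
NULL | 2
NULL | 4
NULL | 8
NULL | 8
NULL | 9
NULL | NULL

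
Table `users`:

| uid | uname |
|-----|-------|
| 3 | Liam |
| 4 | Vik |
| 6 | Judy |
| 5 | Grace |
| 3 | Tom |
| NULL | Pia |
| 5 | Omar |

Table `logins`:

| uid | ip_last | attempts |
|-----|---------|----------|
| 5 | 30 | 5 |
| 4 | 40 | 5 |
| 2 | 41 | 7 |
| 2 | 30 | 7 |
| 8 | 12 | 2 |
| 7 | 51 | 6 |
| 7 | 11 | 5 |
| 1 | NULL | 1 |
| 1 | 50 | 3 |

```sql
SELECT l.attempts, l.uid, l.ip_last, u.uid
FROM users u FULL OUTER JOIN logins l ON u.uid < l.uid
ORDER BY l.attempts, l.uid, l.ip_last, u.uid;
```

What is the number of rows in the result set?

28

FULL OUTER JOIN keeps every row from both sides; unmatched rows get NULL for the other side's columns.
Matching on u.uid < l.uid. A NULL in a compared column never satisfies the condition.
Matched pairs: 23; unmatched u rows kept: 1; unmatched l rows kept: 4.
Total: 23 matched + 5 padded = 28 rows.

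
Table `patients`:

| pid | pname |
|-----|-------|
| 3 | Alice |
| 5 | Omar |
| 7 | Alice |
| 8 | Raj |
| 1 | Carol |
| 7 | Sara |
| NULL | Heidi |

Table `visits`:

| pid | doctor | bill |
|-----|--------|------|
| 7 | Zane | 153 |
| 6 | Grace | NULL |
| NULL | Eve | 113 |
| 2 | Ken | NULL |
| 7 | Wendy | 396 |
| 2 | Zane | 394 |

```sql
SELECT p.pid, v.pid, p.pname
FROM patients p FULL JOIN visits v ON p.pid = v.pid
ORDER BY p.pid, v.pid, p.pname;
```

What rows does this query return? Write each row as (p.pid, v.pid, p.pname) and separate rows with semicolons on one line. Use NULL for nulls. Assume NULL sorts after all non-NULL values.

FULL OUTER JOIN keeps every row from both sides; unmatched rows get NULL for the other side's columns.
Matching on p.pid = v.pid. A NULL in a compared column never satisfies the condition.
- pid=3: no v row matches, row kept with v columns NULL.
- pid=5: no v row matches, row kept with v columns NULL.
- pid=7: 2 matching v row(s), so 2 row(s) emitted.
- pid=8: no v row matches, row kept with v columns NULL.
- pid=1: no v row matches, row kept with v columns NULL.
- pid=7: 2 matching v row(s), so 2 row(s) emitted.
- pid=NULL: no v row matches, row kept with v columns NULL.
- 4 v row(s) had no p match → kept, p columns NULL.

(1, NULL, Carol); (3, NULL, Alice); (5, NULL, Omar); (7, 7, Alice); (7, 7, Alice); (7, 7, Sara); (7, 7, Sara); (8, NULL, Raj); (NULL, 2, NULL); (NULL, 2, NULL); (NULL, 6, NULL); (NULL, NULL, Heidi); (NULL, NULL, NULL)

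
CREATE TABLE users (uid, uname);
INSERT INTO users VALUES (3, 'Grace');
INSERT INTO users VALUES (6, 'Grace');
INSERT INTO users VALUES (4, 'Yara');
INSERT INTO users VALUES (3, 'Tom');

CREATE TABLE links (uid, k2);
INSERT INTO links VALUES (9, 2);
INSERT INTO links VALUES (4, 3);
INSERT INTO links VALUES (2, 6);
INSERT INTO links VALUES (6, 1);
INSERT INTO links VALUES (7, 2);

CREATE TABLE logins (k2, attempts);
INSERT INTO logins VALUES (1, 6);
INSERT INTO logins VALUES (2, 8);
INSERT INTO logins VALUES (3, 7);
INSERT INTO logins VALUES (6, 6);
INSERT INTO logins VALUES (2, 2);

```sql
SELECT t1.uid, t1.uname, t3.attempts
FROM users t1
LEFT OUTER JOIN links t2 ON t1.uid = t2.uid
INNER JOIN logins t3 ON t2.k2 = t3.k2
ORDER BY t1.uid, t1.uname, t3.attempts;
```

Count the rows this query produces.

Joins associate left-to-right: users LEFT JOIN links on uid gives 4 intermediate row(s).
Then INNER JOIN `logins t3` on k2: keep only rows whose t2.k2 appears in t3.
Result: 2 row(s).

2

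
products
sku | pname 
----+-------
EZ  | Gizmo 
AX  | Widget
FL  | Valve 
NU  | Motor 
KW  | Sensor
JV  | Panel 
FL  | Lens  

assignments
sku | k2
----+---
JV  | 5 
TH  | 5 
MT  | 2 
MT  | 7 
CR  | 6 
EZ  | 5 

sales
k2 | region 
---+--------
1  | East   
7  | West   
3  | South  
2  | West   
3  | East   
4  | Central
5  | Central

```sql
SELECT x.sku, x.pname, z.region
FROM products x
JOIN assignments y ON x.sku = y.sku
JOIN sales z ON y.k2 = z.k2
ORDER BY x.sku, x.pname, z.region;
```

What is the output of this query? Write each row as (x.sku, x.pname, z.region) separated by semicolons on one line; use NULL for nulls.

Joins associate left-to-right: products INNER JOIN assignments on sku gives 2 intermediate row(s).
Then INNER JOIN `sales z` on k2: keep only rows whose y.k2 appears in z.

(EZ, Gizmo, Central); (JV, Panel, Central)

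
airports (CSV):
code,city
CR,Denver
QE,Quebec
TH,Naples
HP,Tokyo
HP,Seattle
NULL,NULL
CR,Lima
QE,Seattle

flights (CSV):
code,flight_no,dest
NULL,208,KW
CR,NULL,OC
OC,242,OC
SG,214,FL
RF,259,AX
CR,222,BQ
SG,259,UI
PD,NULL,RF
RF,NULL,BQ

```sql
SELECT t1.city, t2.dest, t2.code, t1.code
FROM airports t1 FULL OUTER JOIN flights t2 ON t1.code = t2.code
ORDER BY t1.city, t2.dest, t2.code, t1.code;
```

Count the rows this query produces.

17

FULL OUTER JOIN keeps every row from both sides; unmatched rows get NULL for the other side's columns.
Matching on t1.code = t2.code. A NULL in a compared column never satisfies the condition.
Matched pairs: 4; unmatched t1 rows kept: 6; unmatched t2 rows kept: 7.
Total: 4 matched + 13 padded = 17 rows.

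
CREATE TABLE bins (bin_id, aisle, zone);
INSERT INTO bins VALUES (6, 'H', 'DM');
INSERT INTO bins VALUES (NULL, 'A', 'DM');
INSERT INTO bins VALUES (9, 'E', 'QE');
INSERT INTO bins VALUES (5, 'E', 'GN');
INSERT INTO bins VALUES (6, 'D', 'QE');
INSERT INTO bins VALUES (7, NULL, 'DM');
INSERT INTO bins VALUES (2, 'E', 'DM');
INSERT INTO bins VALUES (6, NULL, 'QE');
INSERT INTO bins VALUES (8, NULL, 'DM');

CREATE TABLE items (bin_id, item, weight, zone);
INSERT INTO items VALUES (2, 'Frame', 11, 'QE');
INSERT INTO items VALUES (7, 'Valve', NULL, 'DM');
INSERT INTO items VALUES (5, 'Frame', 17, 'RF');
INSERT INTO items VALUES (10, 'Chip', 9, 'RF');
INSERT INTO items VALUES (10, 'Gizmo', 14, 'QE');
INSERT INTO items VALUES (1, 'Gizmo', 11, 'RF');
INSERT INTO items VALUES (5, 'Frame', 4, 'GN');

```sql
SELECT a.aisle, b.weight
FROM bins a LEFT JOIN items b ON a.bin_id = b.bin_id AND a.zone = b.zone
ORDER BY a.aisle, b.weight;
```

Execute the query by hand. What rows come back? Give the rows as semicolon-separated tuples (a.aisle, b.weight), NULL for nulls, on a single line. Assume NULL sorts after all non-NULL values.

LEFT JOIN keeps every row from `bins`; unmatched rows get NULL for `items`'s columns.
Matching on a.bin_id = b.bin_id AND a.zone = b.zone. A NULL in a compared column never satisfies the condition.
- a (bin_id=6, zone=DM) has no partner → padded with NULL.
- a (bin_id=NULL, zone=DM) has no partner → padded with NULL.
- a (bin_id=9, zone=QE) has no partner → padded with NULL.
- a (bin_id=5, zone=GN) pairs with 1 row(s) of b.
- a (bin_id=6, zone=QE) has no partner → padded with NULL.
- a (bin_id=7, zone=DM) pairs with 1 row(s) of b.
- a (bin_id=2, zone=DM) has no partner → padded with NULL.
- a (bin_id=6, zone=QE) has no partner → padded with NULL.
- a (bin_id=8, zone=DM) has no partner → padded with NULL.
After projecting and ordering:
a.aisle | b.weight
A | NULL
D | NULL
E | 4
E | NULL
E | NULL
H | NULL
NULL | NULL
NULL | NULL
NULL | NULL

(A, NULL); (D, NULL); (E, 4); (E, NULL); (E, NULL); (H, NULL); (NULL, NULL); (NULL, NULL); (NULL, NULL)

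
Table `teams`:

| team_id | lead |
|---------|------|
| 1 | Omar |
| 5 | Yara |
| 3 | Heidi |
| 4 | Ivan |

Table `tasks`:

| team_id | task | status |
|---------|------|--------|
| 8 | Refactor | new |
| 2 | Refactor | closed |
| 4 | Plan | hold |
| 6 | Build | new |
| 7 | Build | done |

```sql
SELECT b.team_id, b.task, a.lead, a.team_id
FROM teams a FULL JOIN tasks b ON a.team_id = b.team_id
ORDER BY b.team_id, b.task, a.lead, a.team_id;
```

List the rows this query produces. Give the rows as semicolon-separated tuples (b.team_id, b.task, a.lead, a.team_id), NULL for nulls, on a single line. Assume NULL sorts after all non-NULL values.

FULL OUTER JOIN keeps every row from both sides; unmatched rows get NULL for the other side's columns.
Matching on a.team_id = b.team_id.
- a row (team_id=1): no match → kept, b columns NULL.
- a row (team_id=5): no match → kept, b columns NULL.
- a row (team_id=3): no match → kept, b columns NULL.
- a row (team_id=4): matches 1 b row(s) → 1 output row(s).
- 4 b row(s) had no a match → kept, a columns NULL.
After projecting and ordering:
b.team_id | b.task | a.lead | a.team_id
2 | Refactor | NULL | NULL
4 | Plan | Ivan | 4
6 | Build | NULL | NULL
7 | Build | NULL | NULL
8 | Refactor | NULL | NULL
NULL | NULL | Heidi | 3
NULL | NULL | Omar | 1
NULL | NULL | Yara | 5

(2, Refactor, NULL, NULL); (4, Plan, Ivan, 4); (6, Build, NULL, NULL); (7, Build, NULL, NULL); (8, Refactor, NULL, NULL); (NULL, NULL, Heidi, 3); (NULL, NULL, Omar, 1); (NULL, NULL, Yara, 5)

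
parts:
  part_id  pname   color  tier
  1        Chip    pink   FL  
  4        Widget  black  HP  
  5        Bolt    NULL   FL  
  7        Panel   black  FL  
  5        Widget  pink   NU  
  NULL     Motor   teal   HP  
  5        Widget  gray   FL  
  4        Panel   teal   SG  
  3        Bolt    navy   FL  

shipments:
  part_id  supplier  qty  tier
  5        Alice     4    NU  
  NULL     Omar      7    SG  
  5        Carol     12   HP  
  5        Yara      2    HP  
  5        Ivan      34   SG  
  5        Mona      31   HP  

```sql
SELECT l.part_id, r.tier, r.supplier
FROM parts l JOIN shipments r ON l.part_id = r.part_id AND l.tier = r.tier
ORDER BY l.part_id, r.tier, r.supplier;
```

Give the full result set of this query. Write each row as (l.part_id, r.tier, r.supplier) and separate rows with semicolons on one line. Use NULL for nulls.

(5, NU, Alice)

INNER JOIN keeps only pairs where the ON condition holds.
Matching on l.part_id = r.part_id AND l.tier = r.tier. A NULL in a compared column never satisfies the condition.
Matched pairs: 1.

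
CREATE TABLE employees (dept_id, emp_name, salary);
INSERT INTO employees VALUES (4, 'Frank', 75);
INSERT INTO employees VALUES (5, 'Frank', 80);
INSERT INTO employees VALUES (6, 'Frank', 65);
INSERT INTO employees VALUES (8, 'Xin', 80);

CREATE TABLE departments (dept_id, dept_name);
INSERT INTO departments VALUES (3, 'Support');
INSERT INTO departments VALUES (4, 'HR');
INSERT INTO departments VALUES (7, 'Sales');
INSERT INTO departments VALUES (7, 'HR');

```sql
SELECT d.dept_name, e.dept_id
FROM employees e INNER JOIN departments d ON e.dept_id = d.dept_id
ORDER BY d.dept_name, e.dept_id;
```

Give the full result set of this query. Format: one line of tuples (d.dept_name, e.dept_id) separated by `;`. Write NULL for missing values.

INNER JOIN keeps only pairs where the ON condition holds.
Matching on e.dept_id = d.dept_id.
- e (dept_id=4) pairs with 1 row(s) of d.
- e (dept_id=5) has no partner → excluded.
- e (dept_id=6) has no partner → excluded.
- e (dept_id=8) has no partner → excluded.
After projecting and ordering:
d.dept_name | e.dept_id
HR | 4

(HR, 4)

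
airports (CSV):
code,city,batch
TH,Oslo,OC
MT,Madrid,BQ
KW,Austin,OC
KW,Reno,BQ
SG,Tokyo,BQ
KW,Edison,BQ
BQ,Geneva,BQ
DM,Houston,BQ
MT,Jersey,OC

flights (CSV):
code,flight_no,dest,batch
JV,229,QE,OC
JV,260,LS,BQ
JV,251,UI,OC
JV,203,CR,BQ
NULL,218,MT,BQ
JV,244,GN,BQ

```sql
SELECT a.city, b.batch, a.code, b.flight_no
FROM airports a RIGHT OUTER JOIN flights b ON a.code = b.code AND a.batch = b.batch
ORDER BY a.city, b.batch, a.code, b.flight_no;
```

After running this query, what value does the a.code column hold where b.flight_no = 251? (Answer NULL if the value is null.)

RIGHT JOIN keeps every row from `flights`; unmatched rows get NULL for `airports`'s columns.
Matching on a.code = b.code AND a.batch = b.batch. A NULL in a compared column never satisfies the condition.
- a row (code=TH, batch=OC): no match.
- a row (code=MT, batch=BQ): no match.
- a row (code=KW, batch=OC): no match.
- a row (code=KW, batch=BQ): no match.
- a row (code=SG, batch=BQ): no match.
- a row (code=KW, batch=BQ): no match.
- a row (code=BQ, batch=BQ): no match.
- a row (code=DM, batch=BQ): no match.
- a row (code=MT, batch=OC): no match.
- 6 b row(s) had no a match → kept, a columns NULL.

NULL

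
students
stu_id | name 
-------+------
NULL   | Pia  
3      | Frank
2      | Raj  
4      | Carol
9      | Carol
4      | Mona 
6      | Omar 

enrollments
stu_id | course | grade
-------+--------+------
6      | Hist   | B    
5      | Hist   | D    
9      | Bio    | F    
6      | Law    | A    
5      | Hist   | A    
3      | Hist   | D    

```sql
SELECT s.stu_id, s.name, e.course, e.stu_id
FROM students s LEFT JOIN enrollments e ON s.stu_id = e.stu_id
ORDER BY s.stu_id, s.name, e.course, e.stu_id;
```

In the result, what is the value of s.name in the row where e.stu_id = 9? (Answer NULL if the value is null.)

LEFT JOIN keeps every row from `students`; unmatched rows get NULL for `enrollments`'s columns.
Matching on s.stu_id = e.stu_id. A NULL in a compared column never satisfies the condition.
- s row (stu_id=NULL): no match → kept, e columns NULL.
- s row (stu_id=3): matches 1 e row(s) → 1 output row(s).
- s row (stu_id=2): no match → kept, e columns NULL.
- s row (stu_id=4): no match → kept, e columns NULL.
- s row (stu_id=9): matches 1 e row(s) → 1 output row(s).
- s row (stu_id=4): no match → kept, e columns NULL.
- s row (stu_id=6): matches 2 e row(s) → 2 output row(s).

Carol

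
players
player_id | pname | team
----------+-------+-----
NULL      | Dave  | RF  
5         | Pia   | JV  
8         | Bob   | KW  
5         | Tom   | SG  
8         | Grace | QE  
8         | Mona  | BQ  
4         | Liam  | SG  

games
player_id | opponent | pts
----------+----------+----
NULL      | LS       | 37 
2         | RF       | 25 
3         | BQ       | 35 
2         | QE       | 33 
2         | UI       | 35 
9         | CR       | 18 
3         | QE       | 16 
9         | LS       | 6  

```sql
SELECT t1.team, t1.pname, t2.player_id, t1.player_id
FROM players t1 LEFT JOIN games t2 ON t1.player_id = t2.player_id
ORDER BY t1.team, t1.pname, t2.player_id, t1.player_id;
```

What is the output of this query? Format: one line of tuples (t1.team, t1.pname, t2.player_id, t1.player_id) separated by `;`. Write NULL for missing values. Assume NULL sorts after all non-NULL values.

(BQ, Mona, NULL, 8); (JV, Pia, NULL, 5); (KW, Bob, NULL, 8); (QE, Grace, NULL, 8); (RF, Dave, NULL, NULL); (SG, Liam, NULL, 4); (SG, Tom, NULL, 5)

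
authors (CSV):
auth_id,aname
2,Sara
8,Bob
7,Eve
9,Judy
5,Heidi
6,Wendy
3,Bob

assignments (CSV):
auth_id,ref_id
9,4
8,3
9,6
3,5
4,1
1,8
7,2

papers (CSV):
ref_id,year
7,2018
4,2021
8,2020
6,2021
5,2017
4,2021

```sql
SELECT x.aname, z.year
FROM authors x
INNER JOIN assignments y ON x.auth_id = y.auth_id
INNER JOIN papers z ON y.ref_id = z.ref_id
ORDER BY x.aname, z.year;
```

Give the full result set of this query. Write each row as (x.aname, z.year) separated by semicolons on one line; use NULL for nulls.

(Bob, 2017); (Judy, 2021); (Judy, 2021); (Judy, 2021)

Step 1 — x INNER JOIN y on auth_id → 5 row(s).
Then INNER JOIN `papers z` on ref_id: keep only rows whose y.ref_id appears in z.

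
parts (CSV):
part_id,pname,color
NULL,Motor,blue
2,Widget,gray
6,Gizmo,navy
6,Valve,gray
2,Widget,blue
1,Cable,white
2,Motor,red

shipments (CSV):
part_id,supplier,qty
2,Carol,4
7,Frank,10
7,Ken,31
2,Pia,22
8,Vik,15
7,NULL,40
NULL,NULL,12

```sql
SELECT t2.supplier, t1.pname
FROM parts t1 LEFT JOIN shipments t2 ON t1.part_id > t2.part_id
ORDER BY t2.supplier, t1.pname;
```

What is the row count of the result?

9

LEFT JOIN keeps every row from `parts`; unmatched rows get NULL for `shipments`'s columns.
Matching on t1.part_id > t2.part_id. A NULL in a compared column never satisfies the condition.
- part_id=NULL: no t2 row matches, row kept with t2 columns NULL.
- part_id=2: no t2 row matches, row kept with t2 columns NULL.
- part_id=6: 2 matching t2 row(s), so 2 row(s) emitted.
- part_id=6: 2 matching t2 row(s), so 2 row(s) emitted.
- part_id=2: no t2 row matches, row kept with t2 columns NULL.
- part_id=1: no t2 row matches, row kept with t2 columns NULL.
- part_id=2: no t2 row matches, row kept with t2 columns NULL.
Total: 4 matched + 5 padded = 9 rows.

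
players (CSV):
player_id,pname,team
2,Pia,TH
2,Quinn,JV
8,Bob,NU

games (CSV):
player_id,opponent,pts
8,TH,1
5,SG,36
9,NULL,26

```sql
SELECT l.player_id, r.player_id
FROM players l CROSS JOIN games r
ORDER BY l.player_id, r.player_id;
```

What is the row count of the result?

9

CROSS JOIN pairs every row of `players` with every row of `games`: 3 × 3 = 9 rows.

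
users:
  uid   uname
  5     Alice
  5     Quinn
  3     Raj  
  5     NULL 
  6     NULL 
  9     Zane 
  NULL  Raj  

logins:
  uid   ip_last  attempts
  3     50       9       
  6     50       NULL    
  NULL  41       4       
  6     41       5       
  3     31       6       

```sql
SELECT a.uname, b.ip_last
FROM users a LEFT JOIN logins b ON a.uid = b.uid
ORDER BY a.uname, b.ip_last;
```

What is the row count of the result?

9

LEFT JOIN keeps every row from `users`; unmatched rows get NULL for `logins`'s columns.
Matching on a.uid = b.uid. A NULL in a compared column never satisfies the condition.
- a row (uid=5): no match → kept, b columns NULL.
- a row (uid=5): no match → kept, b columns NULL.
- a row (uid=3): matches 2 b row(s) → 2 output row(s).
- a row (uid=5): no match → kept, b columns NULL.
- a row (uid=6): matches 2 b row(s) → 2 output row(s).
- a row (uid=9): no match → kept, b columns NULL.
- a row (uid=NULL): no match → kept, b columns NULL.
Total: 4 matched + 5 padded = 9 rows.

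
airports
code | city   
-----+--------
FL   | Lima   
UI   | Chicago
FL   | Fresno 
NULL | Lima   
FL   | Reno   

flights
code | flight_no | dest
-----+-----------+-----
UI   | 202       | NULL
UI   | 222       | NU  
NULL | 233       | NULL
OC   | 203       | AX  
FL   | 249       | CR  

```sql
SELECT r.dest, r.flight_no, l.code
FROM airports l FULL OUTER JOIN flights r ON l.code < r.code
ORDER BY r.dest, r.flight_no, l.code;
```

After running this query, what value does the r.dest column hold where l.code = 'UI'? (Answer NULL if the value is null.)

NULL

FULL OUTER JOIN keeps every row from both sides; unmatched rows get NULL for the other side's columns.
Matching on l.code < r.code. A NULL in a compared column never satisfies the condition.
Matched pairs: 9; unmatched l rows kept: 2; unmatched r rows kept: 2.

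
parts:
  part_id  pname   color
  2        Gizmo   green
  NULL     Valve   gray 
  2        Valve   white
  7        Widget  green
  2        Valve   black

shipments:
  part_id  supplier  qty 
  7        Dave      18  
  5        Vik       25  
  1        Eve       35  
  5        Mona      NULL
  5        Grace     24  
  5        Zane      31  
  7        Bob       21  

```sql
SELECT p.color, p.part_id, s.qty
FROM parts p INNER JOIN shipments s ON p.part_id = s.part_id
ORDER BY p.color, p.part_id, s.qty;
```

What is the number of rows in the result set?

2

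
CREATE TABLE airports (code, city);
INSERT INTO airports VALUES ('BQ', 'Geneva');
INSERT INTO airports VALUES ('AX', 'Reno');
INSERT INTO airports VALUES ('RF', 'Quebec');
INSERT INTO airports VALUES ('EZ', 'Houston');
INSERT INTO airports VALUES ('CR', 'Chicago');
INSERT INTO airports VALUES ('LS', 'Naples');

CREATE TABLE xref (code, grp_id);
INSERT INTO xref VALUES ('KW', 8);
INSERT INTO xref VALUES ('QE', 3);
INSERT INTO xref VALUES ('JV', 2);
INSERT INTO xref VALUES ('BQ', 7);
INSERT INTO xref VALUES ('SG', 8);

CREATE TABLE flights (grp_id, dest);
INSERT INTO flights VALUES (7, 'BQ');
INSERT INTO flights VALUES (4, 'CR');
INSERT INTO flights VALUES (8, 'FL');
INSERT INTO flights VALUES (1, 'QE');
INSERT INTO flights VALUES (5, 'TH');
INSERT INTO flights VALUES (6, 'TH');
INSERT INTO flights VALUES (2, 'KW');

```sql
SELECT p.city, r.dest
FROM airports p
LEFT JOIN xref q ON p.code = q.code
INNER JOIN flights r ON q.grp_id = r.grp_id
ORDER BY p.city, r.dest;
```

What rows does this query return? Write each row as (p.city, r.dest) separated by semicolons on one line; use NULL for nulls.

Evaluate left to right. First `airports p LEFT JOIN xref q` on code: 6 row(s).
Then INNER JOIN `flights r` on grp_id: keep only rows whose q.grp_id appears in r.

(Geneva, BQ)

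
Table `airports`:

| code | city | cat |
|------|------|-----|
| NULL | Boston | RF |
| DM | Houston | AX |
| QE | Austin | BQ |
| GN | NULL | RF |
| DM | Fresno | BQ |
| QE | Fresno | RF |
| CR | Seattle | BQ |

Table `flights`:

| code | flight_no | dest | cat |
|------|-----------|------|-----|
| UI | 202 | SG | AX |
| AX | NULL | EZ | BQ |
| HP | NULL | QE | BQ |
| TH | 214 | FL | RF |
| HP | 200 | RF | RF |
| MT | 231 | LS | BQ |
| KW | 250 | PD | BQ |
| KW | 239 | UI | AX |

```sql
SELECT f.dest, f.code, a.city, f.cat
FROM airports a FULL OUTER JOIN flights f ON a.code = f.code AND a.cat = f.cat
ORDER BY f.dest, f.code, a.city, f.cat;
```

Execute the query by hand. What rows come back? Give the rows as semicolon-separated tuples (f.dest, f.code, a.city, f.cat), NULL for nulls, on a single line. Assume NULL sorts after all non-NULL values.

(EZ, AX, NULL, BQ); (FL, TH, NULL, RF); (LS, MT, NULL, BQ); (PD, KW, NULL, BQ); (QE, HP, NULL, BQ); (RF, HP, NULL, RF); (SG, UI, NULL, AX); (UI, KW, NULL, AX); (NULL, NULL, Austin, NULL); (NULL, NULL, Boston, NULL); (NULL, NULL, Fresno, NULL); (NULL, NULL, Fresno, NULL); (NULL, NULL, Houston, NULL); (NULL, NULL, Seattle, NULL); (NULL, NULL, NULL, NULL)

FULL OUTER JOIN keeps every row from both sides; unmatched rows get NULL for the other side's columns.
Matching on a.code = f.code AND a.cat = f.cat. A NULL in a compared column never satisfies the condition.
Matched pairs: 0; unmatched a rows kept: 7; unmatched f rows kept: 8.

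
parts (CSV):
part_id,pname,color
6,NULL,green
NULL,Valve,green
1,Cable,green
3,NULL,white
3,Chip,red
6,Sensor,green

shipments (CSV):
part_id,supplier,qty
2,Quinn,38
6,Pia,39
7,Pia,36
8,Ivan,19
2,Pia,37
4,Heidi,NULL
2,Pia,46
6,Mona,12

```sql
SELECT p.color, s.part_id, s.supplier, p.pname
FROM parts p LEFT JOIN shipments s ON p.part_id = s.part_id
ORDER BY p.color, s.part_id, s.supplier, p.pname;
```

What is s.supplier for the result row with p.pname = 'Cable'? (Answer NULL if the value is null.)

NULL

LEFT JOIN keeps every row from `parts`; unmatched rows get NULL for `shipments`'s columns.
Matching on p.part_id = s.part_id. A NULL in a compared column never satisfies the condition.
- p[0] part_id=6 → 2 match(es) in s → 2 row(s).
- p[1] part_id=NULL → no match; kept with NULLs on the s side.
- p[2] part_id=1 → no match; kept with NULLs on the s side.
- p[3] part_id=3 → no match; kept with NULLs on the s side.
- p[4] part_id=3 → no match; kept with NULLs on the s side.
- p[5] part_id=6 → 2 match(es) in s → 2 row(s).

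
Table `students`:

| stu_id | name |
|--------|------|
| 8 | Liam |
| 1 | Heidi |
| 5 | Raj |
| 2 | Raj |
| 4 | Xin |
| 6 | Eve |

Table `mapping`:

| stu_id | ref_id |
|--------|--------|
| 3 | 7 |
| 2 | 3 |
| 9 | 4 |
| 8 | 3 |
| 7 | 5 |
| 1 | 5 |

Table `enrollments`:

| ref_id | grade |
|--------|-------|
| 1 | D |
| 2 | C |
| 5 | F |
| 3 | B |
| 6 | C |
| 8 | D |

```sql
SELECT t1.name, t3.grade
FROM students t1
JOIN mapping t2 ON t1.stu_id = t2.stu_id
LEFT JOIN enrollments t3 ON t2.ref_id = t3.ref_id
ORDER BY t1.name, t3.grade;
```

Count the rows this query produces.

3

Step 1 — t1 INNER JOIN t2 on stu_id → 3 row(s).
Then LEFT JOIN `enrollments t3` on ref_id: each of those 3 rows is kept; rows whose t2.ref_id has no match in t3 get NULL for t3's columns.
Result: 3 row(s).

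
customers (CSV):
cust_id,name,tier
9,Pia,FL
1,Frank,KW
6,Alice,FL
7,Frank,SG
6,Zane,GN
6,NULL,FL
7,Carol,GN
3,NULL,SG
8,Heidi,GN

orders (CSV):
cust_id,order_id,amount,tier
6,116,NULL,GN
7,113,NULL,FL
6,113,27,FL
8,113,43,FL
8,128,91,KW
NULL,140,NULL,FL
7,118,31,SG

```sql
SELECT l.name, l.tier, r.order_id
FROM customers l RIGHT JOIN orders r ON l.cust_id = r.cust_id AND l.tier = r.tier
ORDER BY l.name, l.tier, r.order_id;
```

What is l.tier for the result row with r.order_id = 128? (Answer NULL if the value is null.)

NULL

RIGHT JOIN keeps every row from `orders`; unmatched rows get NULL for `customers`'s columns.
Matching on l.cust_id = r.cust_id AND l.tier = r.tier. A NULL in a compared column never satisfies the condition.
Matched pairs: 4; unmatched r rows kept: 4.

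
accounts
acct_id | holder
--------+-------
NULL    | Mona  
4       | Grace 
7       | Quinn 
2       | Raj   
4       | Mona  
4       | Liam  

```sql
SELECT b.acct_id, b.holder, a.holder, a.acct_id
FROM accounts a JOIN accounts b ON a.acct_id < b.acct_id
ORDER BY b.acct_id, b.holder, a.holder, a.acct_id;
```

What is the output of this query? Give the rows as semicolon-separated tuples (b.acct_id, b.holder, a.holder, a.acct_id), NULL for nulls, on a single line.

(4, Grace, Raj, 2); (4, Liam, Raj, 2); (4, Mona, Raj, 2); (7, Quinn, Grace, 4); (7, Quinn, Liam, 4); (7, Quinn, Mona, 4); (7, Quinn, Raj, 2)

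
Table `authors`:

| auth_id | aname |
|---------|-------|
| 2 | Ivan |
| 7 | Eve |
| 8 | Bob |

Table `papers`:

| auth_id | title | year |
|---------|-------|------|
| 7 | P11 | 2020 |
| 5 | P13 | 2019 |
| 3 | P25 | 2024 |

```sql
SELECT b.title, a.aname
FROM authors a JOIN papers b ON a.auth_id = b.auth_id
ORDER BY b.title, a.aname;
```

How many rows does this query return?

INNER JOIN keeps only pairs where the ON condition holds.
Matching on a.auth_id = b.auth_id.
- auth_id=2: no matching b row, dropped.
- auth_id=7: 1 matching b row(s), so 1 row(s) emitted.
- auth_id=8: no matching b row, dropped.
Total: 1 rows.

1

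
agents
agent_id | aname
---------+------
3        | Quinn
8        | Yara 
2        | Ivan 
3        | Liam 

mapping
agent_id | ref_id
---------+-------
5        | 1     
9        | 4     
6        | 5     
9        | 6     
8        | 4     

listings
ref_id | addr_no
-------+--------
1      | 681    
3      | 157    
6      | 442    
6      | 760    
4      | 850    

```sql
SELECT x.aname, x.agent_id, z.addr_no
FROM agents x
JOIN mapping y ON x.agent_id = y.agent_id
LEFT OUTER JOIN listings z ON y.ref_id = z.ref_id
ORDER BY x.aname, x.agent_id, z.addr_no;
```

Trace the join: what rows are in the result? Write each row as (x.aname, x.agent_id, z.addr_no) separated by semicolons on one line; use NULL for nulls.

Joins associate left-to-right: agents INNER JOIN mapping on agent_id gives 1 intermediate row(s).
Then LEFT JOIN `listings z` on ref_id: each of those 1 rows is kept; rows whose y.ref_id has no match in z get NULL for z's columns.

(Yara, 8, 850)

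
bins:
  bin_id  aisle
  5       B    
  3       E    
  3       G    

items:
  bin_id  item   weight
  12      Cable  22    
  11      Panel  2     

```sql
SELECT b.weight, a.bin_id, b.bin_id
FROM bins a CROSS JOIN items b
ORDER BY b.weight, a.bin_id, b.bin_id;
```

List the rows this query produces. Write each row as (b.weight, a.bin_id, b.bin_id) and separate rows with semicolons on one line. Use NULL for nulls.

(2, 3, 11); (2, 3, 11); (2, 5, 11); (22, 3, 12); (22, 3, 12); (22, 5, 12)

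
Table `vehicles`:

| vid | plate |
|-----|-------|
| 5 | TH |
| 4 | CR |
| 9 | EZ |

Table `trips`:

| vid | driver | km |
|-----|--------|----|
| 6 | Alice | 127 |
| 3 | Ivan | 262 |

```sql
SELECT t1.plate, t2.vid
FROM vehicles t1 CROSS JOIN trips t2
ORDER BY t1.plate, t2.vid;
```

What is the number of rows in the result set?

6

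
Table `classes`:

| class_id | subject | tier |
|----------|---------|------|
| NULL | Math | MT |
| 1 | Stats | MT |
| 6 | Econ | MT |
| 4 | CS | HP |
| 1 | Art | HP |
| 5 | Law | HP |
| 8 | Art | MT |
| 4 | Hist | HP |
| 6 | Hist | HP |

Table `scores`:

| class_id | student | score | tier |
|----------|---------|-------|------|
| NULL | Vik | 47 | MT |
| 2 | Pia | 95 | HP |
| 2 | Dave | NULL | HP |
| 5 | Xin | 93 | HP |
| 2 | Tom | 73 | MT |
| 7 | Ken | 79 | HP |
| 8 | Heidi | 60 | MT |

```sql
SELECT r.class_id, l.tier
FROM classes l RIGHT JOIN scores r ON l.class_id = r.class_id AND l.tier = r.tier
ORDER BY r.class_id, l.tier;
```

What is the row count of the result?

RIGHT JOIN keeps every row from `scores`; unmatched rows get NULL for `classes`'s columns.
Matching on l.class_id = r.class_id AND l.tier = r.tier. A NULL in a compared column never satisfies the condition.
- l row (class_id=NULL, tier=MT): no match.
- l row (class_id=1, tier=MT): no match.
- l row (class_id=6, tier=MT): no match.
- l row (class_id=4, tier=HP): no match.
- l row (class_id=1, tier=HP): no match.
- l row (class_id=5, tier=HP): matches 1 r row(s) → 1 output row(s).
- l row (class_id=8, tier=MT): matches 1 r row(s) → 1 output row(s).
- l row (class_id=4, tier=HP): no match.
- l row (class_id=6, tier=HP): no match.
- 5 r row(s) had no l match → kept, l columns NULL.
Total: 2 matched + 5 padded = 7 rows.

7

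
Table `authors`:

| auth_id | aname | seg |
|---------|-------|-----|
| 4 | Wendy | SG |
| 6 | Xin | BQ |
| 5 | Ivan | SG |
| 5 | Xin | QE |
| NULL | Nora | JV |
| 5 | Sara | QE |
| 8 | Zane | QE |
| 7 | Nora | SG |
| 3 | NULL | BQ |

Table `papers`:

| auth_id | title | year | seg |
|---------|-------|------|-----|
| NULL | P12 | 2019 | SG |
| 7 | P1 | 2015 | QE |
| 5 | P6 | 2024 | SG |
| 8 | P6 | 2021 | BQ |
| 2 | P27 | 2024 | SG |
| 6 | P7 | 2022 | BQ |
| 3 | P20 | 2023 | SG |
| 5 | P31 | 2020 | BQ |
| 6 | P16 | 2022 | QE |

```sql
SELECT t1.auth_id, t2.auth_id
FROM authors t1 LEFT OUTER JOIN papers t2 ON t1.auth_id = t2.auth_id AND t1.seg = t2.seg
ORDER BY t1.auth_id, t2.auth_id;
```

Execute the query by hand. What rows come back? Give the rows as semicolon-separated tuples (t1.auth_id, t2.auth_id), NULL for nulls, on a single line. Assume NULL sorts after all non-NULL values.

(3, NULL); (4, NULL); (5, 5); (5, NULL); (5, NULL); (6, 6); (7, NULL); (8, NULL); (NULL, NULL)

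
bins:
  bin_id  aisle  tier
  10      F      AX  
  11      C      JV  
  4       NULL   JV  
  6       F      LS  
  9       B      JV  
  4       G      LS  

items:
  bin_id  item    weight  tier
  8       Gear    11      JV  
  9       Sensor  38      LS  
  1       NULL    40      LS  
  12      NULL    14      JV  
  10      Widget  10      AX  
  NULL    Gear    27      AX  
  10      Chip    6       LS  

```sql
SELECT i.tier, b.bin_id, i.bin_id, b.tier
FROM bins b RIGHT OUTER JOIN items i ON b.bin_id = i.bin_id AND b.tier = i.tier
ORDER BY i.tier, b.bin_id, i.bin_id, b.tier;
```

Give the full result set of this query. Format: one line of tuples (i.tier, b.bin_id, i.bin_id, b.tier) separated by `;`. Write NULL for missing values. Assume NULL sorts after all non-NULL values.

(AX, 10, 10, AX); (AX, NULL, NULL, NULL); (JV, NULL, 8, NULL); (JV, NULL, 12, NULL); (LS, NULL, 1, NULL); (LS, NULL, 9, NULL); (LS, NULL, 10, NULL)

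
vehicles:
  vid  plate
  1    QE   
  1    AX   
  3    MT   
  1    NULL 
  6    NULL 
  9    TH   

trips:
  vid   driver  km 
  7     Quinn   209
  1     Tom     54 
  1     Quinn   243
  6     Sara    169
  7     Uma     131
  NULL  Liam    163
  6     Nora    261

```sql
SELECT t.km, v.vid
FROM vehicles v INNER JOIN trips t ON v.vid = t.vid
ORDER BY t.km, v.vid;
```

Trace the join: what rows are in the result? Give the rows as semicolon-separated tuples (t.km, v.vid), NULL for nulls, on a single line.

(54, 1); (54, 1); (54, 1); (169, 6); (243, 1); (243, 1); (243, 1); (261, 6)

INNER JOIN keeps only pairs where the ON condition holds.
Matching on v.vid = t.vid. A NULL in a compared column never satisfies the condition.
- v[0] vid=1 → 2 match(es) in t → 2 row(s).
- v[1] vid=1 → 2 match(es) in t → 2 row(s).
- v[2] vid=3 → no match; dropped.
- v[3] vid=1 → 2 match(es) in t → 2 row(s).
- v[4] vid=6 → 2 match(es) in t → 2 row(s).
- v[5] vid=9 → no match; dropped.
After projecting and ordering:
t.km | v.vid
54 | 1
54 | 1
54 | 1
169 | 6
243 | 1
243 | 1
243 | 1
261 | 6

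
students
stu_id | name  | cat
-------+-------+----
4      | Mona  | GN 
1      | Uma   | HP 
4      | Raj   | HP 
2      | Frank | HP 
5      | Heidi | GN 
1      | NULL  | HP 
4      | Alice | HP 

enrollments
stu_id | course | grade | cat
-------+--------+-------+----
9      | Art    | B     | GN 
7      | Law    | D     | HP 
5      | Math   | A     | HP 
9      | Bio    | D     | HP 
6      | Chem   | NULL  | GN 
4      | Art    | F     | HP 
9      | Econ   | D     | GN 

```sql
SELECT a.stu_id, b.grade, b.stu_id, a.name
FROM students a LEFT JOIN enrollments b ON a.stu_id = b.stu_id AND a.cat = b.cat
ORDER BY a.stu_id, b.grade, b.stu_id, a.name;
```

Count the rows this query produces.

LEFT JOIN keeps every row from `students`; unmatched rows get NULL for `enrollments`'s columns.
Matching on a.stu_id = b.stu_id AND a.cat = b.cat.
- a row (stu_id=4, cat=GN): no match → kept, b columns NULL.
- a row (stu_id=1, cat=HP): no match → kept, b columns NULL.
- a row (stu_id=4, cat=HP): matches 1 b row(s) → 1 output row(s).
- a row (stu_id=2, cat=HP): no match → kept, b columns NULL.
- a row (stu_id=5, cat=GN): no match → kept, b columns NULL.
- a row (stu_id=1, cat=HP): no match → kept, b columns NULL.
- a row (stu_id=4, cat=HP): matches 1 b row(s) → 1 output row(s).
Total: 2 matched + 5 padded = 7 rows.

7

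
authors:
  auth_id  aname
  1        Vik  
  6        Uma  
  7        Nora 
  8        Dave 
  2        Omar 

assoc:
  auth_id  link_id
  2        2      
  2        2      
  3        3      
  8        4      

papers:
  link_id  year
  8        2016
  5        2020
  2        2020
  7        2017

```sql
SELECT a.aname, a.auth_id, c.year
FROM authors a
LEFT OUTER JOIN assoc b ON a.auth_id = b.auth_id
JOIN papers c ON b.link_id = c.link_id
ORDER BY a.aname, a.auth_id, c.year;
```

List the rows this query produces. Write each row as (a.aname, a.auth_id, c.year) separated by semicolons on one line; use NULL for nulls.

Joins associate left-to-right: authors LEFT JOIN assoc on auth_id gives 6 intermediate row(s).
Then INNER JOIN `papers c` on link_id: keep only rows whose b.link_id appears in c.

(Omar, 2, 2020); (Omar, 2, 2020)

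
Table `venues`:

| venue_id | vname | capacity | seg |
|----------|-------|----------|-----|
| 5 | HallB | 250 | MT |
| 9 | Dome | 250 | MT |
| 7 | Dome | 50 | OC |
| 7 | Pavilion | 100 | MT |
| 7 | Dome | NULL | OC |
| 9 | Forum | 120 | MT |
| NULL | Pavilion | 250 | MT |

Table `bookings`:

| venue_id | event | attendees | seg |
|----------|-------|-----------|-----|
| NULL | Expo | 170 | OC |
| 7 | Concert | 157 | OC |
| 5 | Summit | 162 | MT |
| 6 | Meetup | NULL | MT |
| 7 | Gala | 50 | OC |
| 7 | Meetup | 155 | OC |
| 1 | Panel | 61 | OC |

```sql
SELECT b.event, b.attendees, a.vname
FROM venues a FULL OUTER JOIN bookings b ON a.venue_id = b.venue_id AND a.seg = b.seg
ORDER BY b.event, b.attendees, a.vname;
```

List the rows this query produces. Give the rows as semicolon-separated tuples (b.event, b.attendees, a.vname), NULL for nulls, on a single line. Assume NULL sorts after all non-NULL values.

FULL OUTER JOIN keeps every row from both sides; unmatched rows get NULL for the other side's columns.
Matching on a.venue_id = b.venue_id AND a.seg = b.seg. A NULL in a compared column never satisfies the condition.
- a (venue_id=5, seg=MT) pairs with 1 row(s) of b.
- a (venue_id=9, seg=MT) has no partner → padded with NULL.
- a (venue_id=7, seg=OC) pairs with 3 row(s) of b.
- a (venue_id=7, seg=MT) has no partner → padded with NULL.
- a (venue_id=7, seg=OC) pairs with 3 row(s) of b.
- a (venue_id=9, seg=MT) has no partner → padded with NULL.
- a (venue_id=NULL, seg=MT) has no partner → padded with NULL.
- 3 b row(s) had no a match → kept, a columns NULL.

(Concert, 157, Dome); (Concert, 157, Dome); (Expo, 170, NULL); (Gala, 50, Dome); (Gala, 50, Dome); (Meetup, 155, Dome); (Meetup, 155, Dome); (Meetup, NULL, NULL); (Panel, 61, NULL); (Summit, 162, HallB); (NULL, NULL, Dome); (NULL, NULL, Forum); (NULL, NULL, Pavilion); (NULL, NULL, Pavilion)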